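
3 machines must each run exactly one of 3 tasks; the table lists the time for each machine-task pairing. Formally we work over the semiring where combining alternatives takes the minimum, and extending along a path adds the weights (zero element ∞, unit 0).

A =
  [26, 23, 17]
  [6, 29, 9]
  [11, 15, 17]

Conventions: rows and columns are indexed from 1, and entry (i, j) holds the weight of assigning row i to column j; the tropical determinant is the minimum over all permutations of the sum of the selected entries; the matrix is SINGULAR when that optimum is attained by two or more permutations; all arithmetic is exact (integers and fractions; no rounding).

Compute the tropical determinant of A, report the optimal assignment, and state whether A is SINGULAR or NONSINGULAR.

σ = (1, 2, 3): 26 + 29 + 17 = 72
σ = (1, 3, 2): 26 + 9 + 15 = 50
σ = (2, 1, 3): 23 + 6 + 17 = 46
σ = (2, 3, 1): 23 + 9 + 11 = 43
σ = (3, 1, 2): 17 + 6 + 15 = 38
σ = (3, 2, 1): 17 + 29 + 11 = 57
Optimal value attained by: σ = (3, 1, 2).
Answer: det⊕(A) = 38; verdict: NONSINGULAR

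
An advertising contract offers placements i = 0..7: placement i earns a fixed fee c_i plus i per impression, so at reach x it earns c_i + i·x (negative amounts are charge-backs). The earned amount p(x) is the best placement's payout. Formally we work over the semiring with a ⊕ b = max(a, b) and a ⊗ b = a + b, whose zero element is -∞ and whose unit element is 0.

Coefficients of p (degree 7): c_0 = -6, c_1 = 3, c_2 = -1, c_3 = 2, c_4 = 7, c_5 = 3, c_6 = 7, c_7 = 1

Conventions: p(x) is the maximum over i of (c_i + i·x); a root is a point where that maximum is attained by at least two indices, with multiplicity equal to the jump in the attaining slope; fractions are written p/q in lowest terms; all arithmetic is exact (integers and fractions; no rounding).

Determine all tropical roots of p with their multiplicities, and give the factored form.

hull edge (i=0, c=-6) to (i=1, c=3): slope 9, span 1
hull edge (i=1, c=3) to (i=4, c=7): slope 4/3, span 3
hull edge (i=4, c=7) to (i=6, c=7): slope 0, span 2
hull edge (i=6, c=7) to (i=7, c=1): slope -6, span 1
Factored form: p(x) = 1 ⊗ (x ⊕ (-9)) ⊗ (x ⊕ (-4/3)) ⊗ (x ⊕ (-4/3)) ⊗ (x ⊕ (-4/3)) ⊗ (x ⊕ 0) ⊗ (x ⊕ 0) ⊗ (x ⊕ 6)
Answer: roots = -9 (mult 1), -4/3 (mult 3), 0 (mult 2), 6 (mult 1)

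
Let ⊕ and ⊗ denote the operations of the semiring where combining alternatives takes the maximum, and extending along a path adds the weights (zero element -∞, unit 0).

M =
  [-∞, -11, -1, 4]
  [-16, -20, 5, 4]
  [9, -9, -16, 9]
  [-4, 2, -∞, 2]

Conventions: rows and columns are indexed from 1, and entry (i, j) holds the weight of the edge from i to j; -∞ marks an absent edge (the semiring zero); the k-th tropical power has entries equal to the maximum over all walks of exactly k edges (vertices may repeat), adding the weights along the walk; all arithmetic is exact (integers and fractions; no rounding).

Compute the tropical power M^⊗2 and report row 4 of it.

M^⊗2:
  [8, 6, -6, 8]
  [14, 6, -11, 14]
  [5, 11, 8, 13]
  [-2, 4, 7, 6]
Answer: row 4 of M^⊗2 = [-2, 4, 7, 6]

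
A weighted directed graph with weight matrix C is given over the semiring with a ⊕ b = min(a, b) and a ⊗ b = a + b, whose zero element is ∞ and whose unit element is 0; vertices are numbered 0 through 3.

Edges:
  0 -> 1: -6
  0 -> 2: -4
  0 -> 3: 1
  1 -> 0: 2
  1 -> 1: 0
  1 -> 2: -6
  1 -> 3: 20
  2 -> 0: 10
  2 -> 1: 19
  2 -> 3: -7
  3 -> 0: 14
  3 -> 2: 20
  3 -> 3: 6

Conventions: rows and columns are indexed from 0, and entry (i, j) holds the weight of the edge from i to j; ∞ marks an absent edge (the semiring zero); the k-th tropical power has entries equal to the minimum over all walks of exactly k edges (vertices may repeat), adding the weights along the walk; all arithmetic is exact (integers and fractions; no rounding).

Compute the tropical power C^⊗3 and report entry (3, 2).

C^⊗2:
  [-4, -6, -12, -11]
  [2, -4, -6, -13]
  [7, 4, 6, -1]
  [20, 8, 10, 12]
C^⊗3:
  [-4, -10, -12, -19]
  [-2, -4, -10, -13]
  [6, 1, -2, -1]
  [10, 8, 2, 3]
Key observation: the optimum is the walk 3->0->1->2, with weight 14 + (-6) + (-6) = 2.
Optimal value attained by: walk 3->0->1->2.
Answer: (C^⊗3)[3][2] = 2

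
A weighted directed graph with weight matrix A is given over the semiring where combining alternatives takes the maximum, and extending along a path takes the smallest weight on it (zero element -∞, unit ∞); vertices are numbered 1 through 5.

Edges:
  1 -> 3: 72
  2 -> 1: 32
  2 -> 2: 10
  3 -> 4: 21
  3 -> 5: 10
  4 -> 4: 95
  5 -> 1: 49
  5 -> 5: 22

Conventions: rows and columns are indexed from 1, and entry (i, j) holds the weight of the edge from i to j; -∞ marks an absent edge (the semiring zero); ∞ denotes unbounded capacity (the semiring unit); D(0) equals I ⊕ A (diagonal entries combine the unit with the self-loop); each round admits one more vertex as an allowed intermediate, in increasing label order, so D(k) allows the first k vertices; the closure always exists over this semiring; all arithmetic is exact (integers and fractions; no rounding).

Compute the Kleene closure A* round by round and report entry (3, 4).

D(0):
  [∞, -∞, 72, -∞, -∞]
  [32, ∞, -∞, -∞, -∞]
  [-∞, -∞, ∞, 21, 10]
  [-∞, -∞, -∞, ∞, -∞]
  [49, -∞, -∞, -∞, ∞]
D(1):
  [∞, -∞, 72, -∞, -∞]
  [32, ∞, 32, -∞, -∞]
  [-∞, -∞, ∞, 21, 10]
  [-∞, -∞, -∞, ∞, -∞]
  [49, -∞, 49, -∞, ∞]
D(2):
  [∞, -∞, 72, -∞, -∞]
  [32, ∞, 32, -∞, -∞]
  [-∞, -∞, ∞, 21, 10]
  [-∞, -∞, -∞, ∞, -∞]
  [49, -∞, 49, -∞, ∞]
D(3):
  [∞, -∞, 72, 21, 10]
  [32, ∞, 32, 21, 10]
  [-∞, -∞, ∞, 21, 10]
  [-∞, -∞, -∞, ∞, -∞]
  [49, -∞, 49, 21, ∞]
D(4):
  [∞, -∞, 72, 21, 10]
  [32, ∞, 32, 21, 10]
  [-∞, -∞, ∞, 21, 10]
  [-∞, -∞, -∞, ∞, -∞]
  [49, -∞, 49, 21, ∞]
D(5):
  [∞, -∞, 72, 21, 10]
  [32, ∞, 32, 21, 10]
  [10, -∞, ∞, 21, 10]
  [-∞, -∞, -∞, ∞, -∞]
  [49, -∞, 49, 21, ∞]
Answer: A*[3][4] = 21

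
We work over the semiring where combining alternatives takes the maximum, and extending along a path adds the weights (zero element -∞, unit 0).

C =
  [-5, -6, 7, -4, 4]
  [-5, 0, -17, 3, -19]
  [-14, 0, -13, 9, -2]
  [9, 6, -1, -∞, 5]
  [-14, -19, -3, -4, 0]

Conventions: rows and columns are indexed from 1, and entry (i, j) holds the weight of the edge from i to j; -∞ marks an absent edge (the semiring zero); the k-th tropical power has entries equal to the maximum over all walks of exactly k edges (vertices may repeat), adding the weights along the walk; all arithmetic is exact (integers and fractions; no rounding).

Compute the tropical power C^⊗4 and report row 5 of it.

C^⊗2:
  [5, 7, 2, 16, 5]
  [12, 9, 2, 3, 8]
  [18, 15, 8, 3, 14]
  [4, 6, 16, 9, 13]
  [5, 2, -3, 6, 1]
C^⊗3:
  [25, 22, 15, 11, 21]
  [12, 9, 19, 12, 16]
  [13, 15, 25, 18, 22]
  [18, 16, 11, 25, 14]
  [15, 12, 12, 6, 11]
C^⊗4:
  [20, 22, 32, 25, 29]
  [21, 19, 19, 28, 17]
  [27, 25, 20, 34, 23]
  [34, 31, 25, 20, 30]
  [15, 12, 22, 21, 19]
Answer: row 5 of C^⊗4 = [15, 12, 22, 21, 19]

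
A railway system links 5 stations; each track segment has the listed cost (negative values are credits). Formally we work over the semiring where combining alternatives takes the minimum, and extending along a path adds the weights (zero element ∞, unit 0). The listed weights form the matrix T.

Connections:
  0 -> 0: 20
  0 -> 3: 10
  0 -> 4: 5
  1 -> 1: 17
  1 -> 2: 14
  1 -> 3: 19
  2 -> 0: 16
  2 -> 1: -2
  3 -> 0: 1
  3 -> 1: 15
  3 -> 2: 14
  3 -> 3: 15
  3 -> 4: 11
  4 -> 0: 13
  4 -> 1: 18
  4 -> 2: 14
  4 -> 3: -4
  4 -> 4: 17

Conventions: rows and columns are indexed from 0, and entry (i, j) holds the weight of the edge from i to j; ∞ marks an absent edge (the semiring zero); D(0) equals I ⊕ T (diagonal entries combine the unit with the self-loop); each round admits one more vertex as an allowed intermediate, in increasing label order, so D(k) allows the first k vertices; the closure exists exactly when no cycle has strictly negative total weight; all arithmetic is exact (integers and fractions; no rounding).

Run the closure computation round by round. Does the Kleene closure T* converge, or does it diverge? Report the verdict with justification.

D(0):
  [0, ∞, ∞, 10, 5]
  [∞, 0, 14, 19, ∞]
  [16, -2, 0, ∞, ∞]
  [1, 15, 14, 0, 11]
  [13, 18, 14, -4, 0]
D(1):
  [0, ∞, ∞, 10, 5]
  [∞, 0, 14, 19, ∞]
  [16, -2, 0, 26, 21]
  [1, 15, 14, 0, 6]
  [13, 18, 14, -4, 0]
D(2):
  [0, ∞, ∞, 10, 5]
  [∞, 0, 14, 19, ∞]
  [16, -2, 0, 17, 21]
  [1, 15, 14, 0, 6]
  [13, 18, 14, -4, 0]
D(3):
  [0, ∞, ∞, 10, 5]
  [30, 0, 14, 19, 35]
  [16, -2, 0, 17, 21]
  [1, 12, 14, 0, 6]
  [13, 12, 14, -4, 0]
D(4):
  [0, 22, 24, 10, 5]
  [20, 0, 14, 19, 25]
  [16, -2, 0, 17, 21]
  [1, 12, 14, 0, 6]
  [-3, 8, 10, -4, 0]
D(5):
  [0, 13, 15, 1, 5]
  [20, 0, 14, 19, 25]
  [16, -2, 0, 17, 21]
  [1, 12, 14, 0, 6]
  [-3, 8, 10, -4, 0]
Key observation: every diagonal entry stays at the unit through all rounds, so no improving cycle exists.
Answer: CONVERGES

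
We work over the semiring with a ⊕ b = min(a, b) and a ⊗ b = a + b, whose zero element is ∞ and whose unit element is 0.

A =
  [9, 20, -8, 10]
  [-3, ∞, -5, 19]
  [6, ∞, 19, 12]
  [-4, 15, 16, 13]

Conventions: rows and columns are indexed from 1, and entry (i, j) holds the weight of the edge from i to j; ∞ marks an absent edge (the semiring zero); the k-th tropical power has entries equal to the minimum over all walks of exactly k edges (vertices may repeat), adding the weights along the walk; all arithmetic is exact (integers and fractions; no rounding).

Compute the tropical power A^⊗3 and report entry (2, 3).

A^⊗2:
  [-2, 25, 1, 4]
  [1, 17, -11, 7]
  [8, 26, -2, 16]
  [5, 16, -12, 6]
A^⊗3:
  [0, 18, -10, 8]
  [-5, 21, -7, 1]
  [4, 28, 0, 10]
  [-6, 21, -3, 0]
Key observation: the optimum is the walk 2->3->1->3, with weight (-5) + 6 + (-8) = -7.
Optimal value attained by: walk 2->3->1->3.
Answer: (A^⊗3)[2][3] = -7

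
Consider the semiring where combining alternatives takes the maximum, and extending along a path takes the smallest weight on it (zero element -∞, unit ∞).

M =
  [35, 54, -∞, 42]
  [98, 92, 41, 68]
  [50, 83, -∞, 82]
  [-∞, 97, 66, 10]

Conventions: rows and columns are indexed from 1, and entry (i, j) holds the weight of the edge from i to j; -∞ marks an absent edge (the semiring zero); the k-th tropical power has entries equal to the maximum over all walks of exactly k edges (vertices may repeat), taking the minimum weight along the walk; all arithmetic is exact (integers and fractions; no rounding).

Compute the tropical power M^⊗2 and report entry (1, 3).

M^⊗2:
  [54, 54, 42, 54]
  [92, 92, 66, 68]
  [83, 83, 66, 68]
  [97, 92, 41, 68]
Key observation: the optimum is the walk 1->4->3, with weight 42 min 66 = 42.
Optimal value attained by: walk 1->4->3.
Answer: (M^⊗2)[1][3] = 42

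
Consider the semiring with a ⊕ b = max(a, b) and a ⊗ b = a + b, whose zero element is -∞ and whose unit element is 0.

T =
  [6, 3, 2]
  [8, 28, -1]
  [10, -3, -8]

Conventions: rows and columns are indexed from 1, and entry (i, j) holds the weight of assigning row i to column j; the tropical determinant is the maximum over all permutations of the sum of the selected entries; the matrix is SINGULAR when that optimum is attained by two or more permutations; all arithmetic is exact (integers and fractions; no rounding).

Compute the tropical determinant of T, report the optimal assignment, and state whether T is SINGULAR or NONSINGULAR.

σ = (1, 2, 3): 6 + 28 + (-8) = 26
σ = (1, 3, 2): 6 + (-1) + (-3) = 2
σ = (2, 1, 3): 3 + 8 + (-8) = 3
σ = (2, 3, 1): 3 + (-1) + 10 = 12
σ = (3, 1, 2): 2 + 8 + (-3) = 7
σ = (3, 2, 1): 2 + 28 + 10 = 40
Optimal value attained by: σ = (3, 2, 1).
Answer: det⊕(T) = 40; verdict: NONSINGULAR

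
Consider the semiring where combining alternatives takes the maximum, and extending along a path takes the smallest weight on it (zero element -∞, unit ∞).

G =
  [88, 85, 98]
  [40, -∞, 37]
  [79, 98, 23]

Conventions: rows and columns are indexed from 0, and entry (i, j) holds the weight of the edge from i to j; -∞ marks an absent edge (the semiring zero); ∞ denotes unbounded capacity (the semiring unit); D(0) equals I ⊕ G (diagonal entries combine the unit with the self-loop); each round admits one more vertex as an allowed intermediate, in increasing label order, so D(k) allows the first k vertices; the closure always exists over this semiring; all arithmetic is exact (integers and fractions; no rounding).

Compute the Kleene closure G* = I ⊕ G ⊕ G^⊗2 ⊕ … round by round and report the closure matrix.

D(0):
  [∞, 85, 98]
  [40, ∞, 37]
  [79, 98, ∞]
D(1):
  [∞, 85, 98]
  [40, ∞, 40]
  [79, 98, ∞]
D(2):
  [∞, 85, 98]
  [40, ∞, 40]
  [79, 98, ∞]
D(3):
  [∞, 98, 98]
  [40, ∞, 40]
  [79, 98, ∞]
Answer: G* = [[∞, 98, 98], [40, ∞, 40], [79, 98, ∞]]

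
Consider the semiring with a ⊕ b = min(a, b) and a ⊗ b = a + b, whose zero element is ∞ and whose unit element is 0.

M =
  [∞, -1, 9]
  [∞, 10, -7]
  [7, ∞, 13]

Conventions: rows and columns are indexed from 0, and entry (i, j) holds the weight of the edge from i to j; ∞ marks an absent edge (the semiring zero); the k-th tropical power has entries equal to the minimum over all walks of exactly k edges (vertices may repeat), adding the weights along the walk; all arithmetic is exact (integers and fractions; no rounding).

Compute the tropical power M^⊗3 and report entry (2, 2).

M^⊗2:
  [16, 9, -8]
  [0, 20, 3]
  [20, 6, 16]
M^⊗3:
  [-1, 15, 2]
  [10, -1, 9]
  [23, 16, -1]
Key observation: the optimum is the walk 2->0->1->2, with weight 7 + (-1) + (-7) = -1.
Optimal value attained by: walk 2->0->1->2.
Answer: (M^⊗3)[2][2] = -1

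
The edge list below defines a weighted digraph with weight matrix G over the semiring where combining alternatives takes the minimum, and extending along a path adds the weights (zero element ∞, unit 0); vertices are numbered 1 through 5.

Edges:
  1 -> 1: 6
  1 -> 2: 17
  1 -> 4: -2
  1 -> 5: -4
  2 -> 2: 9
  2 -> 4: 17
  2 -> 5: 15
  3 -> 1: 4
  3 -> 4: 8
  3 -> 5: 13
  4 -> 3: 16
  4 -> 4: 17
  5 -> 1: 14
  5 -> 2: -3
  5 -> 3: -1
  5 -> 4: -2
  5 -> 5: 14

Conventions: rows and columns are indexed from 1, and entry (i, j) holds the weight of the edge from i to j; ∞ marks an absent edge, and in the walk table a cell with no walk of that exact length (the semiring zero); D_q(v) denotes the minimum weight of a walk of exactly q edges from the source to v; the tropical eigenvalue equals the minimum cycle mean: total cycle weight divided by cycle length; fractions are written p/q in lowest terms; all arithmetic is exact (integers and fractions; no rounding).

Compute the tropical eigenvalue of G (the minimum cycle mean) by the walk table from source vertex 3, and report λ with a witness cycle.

q=0: [∞, ∞, 0, ∞, ∞]
q=1: [4, ∞, ∞, 8, 13]
q=2: [10, 10, 12, 2, 0]
q=3: [14, -3, -1, -2, 6]
q=4: [3, 3, 5, 4, 10]
q=5: [9, 7, 9, 1, -1]
Optimal cycle mean attained by: cycle 1->5->3->1, total (-4) + (-1) + 4, length 3.
Answer: λ = -1/3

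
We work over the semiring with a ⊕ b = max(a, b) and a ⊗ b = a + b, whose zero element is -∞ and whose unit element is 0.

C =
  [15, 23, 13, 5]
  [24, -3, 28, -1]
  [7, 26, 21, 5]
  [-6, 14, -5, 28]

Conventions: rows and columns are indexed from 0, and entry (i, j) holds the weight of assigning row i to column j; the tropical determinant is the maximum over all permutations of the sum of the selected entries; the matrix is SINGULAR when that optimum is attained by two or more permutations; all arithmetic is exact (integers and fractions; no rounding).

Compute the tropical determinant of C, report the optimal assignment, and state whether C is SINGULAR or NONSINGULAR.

σ = (0, 1, 2, 3): 15 + (-3) + 21 + 28 = 61
σ = (0, 1, 3, 2): 15 + (-3) + 5 + (-5) = 12
σ = (0, 2, 1, 3): 15 + 28 + 26 + 28 = 97
σ = (0, 2, 3, 1): 15 + 28 + 5 + 14 = 62
σ = (0, 3, 1, 2): 15 + (-1) + 26 + (-5) = 35
σ = (0, 3, 2, 1): 15 + (-1) + 21 + 14 = 49
σ = (1, 0, 2, 3): 23 + 24 + 21 + 28 = 96
σ = (1, 0, 3, 2): 23 + 24 + 5 + (-5) = 47
σ = (1, 2, 0, 3): 23 + 28 + 7 + 28 = 86
σ = (1, 2, 3, 0): 23 + 28 + 5 + (-6) = 50
σ = (1, 3, 0, 2): 23 + (-1) + 7 + (-5) = 24
σ = (1, 3, 2, 0): 23 + (-1) + 21 + (-6) = 37
σ = (2, 0, 1, 3): 13 + 24 + 26 + 28 = 91
σ = (2, 0, 3, 1): 13 + 24 + 5 + 14 = 56
σ = (2, 1, 0, 3): 13 + (-3) + 7 + 28 = 45
σ = (2, 1, 3, 0): 13 + (-3) + 5 + (-6) = 9
σ = (2, 3, 0, 1): 13 + (-1) + 7 + 14 = 33
σ = (2, 3, 1, 0): 13 + (-1) + 26 + (-6) = 32
σ = (3, 0, 1, 2): 5 + 24 + 26 + (-5) = 50
σ = (3, 0, 2, 1): 5 + 24 + 21 + 14 = 64
σ = (3, 1, 0, 2): 5 + (-3) + 7 + (-5) = 4
σ = (3, 1, 2, 0): 5 + (-3) + 21 + (-6) = 17
σ = (3, 2, 0, 1): 5 + 28 + 7 + 14 = 54
σ = (3, 2, 1, 0): 5 + 28 + 26 + (-6) = 53
Optimal value attained by: σ = (0, 2, 1, 3).
Answer: det⊕(C) = 97; verdict: NONSINGULAR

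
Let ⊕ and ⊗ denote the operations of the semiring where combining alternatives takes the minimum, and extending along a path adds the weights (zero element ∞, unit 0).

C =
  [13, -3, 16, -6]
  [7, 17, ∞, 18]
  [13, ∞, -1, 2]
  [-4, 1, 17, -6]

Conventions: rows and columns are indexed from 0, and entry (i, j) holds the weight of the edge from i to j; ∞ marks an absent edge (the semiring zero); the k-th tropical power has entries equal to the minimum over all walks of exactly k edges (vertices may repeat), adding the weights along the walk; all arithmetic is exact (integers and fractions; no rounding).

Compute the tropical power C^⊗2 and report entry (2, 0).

C^⊗2:
  [-10, -5, 11, -12]
  [14, 4, 23, 1]
  [-2, 3, -2, -4]
  [-10, -7, 11, -12]
Key observation: the optimum is the walk 2->3->0, with weight 2 + (-4) = -2.
Optimal value attained by: walk 2->3->0.
Answer: (C^⊗2)[2][0] = -2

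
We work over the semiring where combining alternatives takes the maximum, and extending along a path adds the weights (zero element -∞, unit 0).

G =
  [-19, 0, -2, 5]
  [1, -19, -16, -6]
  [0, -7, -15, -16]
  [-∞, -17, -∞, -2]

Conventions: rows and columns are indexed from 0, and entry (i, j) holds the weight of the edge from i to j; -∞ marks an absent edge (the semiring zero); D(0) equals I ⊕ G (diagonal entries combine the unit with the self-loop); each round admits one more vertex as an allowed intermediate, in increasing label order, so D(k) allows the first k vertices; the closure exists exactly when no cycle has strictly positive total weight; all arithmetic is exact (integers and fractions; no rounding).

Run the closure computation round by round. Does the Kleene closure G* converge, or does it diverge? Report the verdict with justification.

D(0):
  [0, 0, -2, 5]
  [1, 0, -16, -6]
  [0, -7, 0, -16]
  [-∞, -17, -∞, 0]
Detection: at round 1, diagonal entry (1, 1) turns strictly positive.
Key observation: the cycle 1->0->1 has total weight 1 + 0, which is strictly positive.
Answer: DIVERGES — positive cycle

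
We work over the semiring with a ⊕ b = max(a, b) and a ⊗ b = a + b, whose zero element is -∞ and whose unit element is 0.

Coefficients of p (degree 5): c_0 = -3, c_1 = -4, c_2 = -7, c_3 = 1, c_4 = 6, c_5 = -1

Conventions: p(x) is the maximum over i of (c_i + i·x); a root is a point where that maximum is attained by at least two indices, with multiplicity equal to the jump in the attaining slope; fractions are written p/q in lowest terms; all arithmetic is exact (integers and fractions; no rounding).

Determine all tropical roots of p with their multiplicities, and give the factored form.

hull edge (i=0, c=-3) to (i=4, c=6): slope 9/4, span 4
hull edge (i=4, c=6) to (i=5, c=-1): slope -7, span 1
Factored form: p(x) = -1 ⊗ (x ⊕ (-9/4)) ⊗ (x ⊕ (-9/4)) ⊗ (x ⊕ (-9/4)) ⊗ (x ⊕ (-9/4)) ⊗ (x ⊕ 7)
Answer: roots = -9/4 (mult 4), 7 (mult 1)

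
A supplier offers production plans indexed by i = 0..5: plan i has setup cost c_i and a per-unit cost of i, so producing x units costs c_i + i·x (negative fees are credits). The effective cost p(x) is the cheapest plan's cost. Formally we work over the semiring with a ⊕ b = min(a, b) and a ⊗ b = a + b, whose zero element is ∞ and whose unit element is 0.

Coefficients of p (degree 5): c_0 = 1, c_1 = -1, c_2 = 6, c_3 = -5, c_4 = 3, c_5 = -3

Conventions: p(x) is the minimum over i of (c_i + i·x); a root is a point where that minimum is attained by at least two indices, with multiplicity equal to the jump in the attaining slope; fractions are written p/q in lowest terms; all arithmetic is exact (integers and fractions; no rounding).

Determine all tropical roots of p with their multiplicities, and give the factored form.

hull edge (i=0, c=1) to (i=3, c=-5): slope -2, span 3
hull edge (i=3, c=-5) to (i=5, c=-3): slope 1, span 2
Factored form: p(x) = -3 ⊗ (x ⊕ (-1)) ⊗ (x ⊕ (-1)) ⊗ (x ⊕ 2) ⊗ (x ⊕ 2) ⊗ (x ⊕ 2)
Answer: roots = -1 (mult 2), 2 (mult 3)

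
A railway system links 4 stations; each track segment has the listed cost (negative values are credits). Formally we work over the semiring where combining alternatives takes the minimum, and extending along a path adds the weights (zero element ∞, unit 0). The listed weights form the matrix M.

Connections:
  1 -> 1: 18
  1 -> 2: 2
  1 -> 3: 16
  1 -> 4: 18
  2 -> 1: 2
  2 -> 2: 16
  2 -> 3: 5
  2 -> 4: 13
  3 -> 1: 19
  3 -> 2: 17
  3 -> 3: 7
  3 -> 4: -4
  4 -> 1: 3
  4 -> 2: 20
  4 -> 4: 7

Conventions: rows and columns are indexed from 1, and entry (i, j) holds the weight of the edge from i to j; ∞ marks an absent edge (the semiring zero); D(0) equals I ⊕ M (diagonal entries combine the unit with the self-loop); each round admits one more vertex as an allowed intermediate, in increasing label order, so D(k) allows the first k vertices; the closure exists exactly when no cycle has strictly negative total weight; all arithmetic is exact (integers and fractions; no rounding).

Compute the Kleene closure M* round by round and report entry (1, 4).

D(0):
  [0, 2, 16, 18]
  [2, 0, 5, 13]
  [19, 17, 0, -4]
  [3, 20, ∞, 0]
D(1):
  [0, 2, 16, 18]
  [2, 0, 5, 13]
  [19, 17, 0, -4]
  [3, 5, 19, 0]
D(2):
  [0, 2, 7, 15]
  [2, 0, 5, 13]
  [19, 17, 0, -4]
  [3, 5, 10, 0]
D(3):
  [0, 2, 7, 3]
  [2, 0, 5, 1]
  [19, 17, 0, -4]
  [3, 5, 10, 0]
D(4):
  [0, 2, 7, 3]
  [2, 0, 5, 1]
  [-1, 1, 0, -4]
  [3, 5, 10, 0]
Answer: M*[1][4] = 3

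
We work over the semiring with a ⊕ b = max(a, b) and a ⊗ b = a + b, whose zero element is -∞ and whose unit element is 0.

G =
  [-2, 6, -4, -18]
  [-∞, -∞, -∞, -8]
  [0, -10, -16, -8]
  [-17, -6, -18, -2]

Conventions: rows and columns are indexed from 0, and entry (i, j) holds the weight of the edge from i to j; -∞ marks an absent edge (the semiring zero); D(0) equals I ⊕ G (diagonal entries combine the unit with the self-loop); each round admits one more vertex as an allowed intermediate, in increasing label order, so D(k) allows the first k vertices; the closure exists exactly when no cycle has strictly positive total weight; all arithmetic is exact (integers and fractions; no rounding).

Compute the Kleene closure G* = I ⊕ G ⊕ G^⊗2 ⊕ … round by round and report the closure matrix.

D(0):
  [0, 6, -4, -18]
  [-∞, 0, -∞, -8]
  [0, -10, 0, -8]
  [-17, -6, -18, 0]
D(1):
  [0, 6, -4, -18]
  [-∞, 0, -∞, -8]
  [0, 6, 0, -8]
  [-17, -6, -18, 0]
D(2):
  [0, 6, -4, -2]
  [-∞, 0, -∞, -8]
  [0, 6, 0, -2]
  [-17, -6, -18, 0]
D(3):
  [0, 6, -4, -2]
  [-∞, 0, -∞, -8]
  [0, 6, 0, -2]
  [-17, -6, -18, 0]
D(4):
  [0, 6, -4, -2]
  [-25, 0, -26, -8]
  [0, 6, 0, -2]
  [-17, -6, -18, 0]
Answer: G* = [[0, 6, -4, -2], [-25, 0, -26, -8], [0, 6, 0, -2], [-17, -6, -18, 0]]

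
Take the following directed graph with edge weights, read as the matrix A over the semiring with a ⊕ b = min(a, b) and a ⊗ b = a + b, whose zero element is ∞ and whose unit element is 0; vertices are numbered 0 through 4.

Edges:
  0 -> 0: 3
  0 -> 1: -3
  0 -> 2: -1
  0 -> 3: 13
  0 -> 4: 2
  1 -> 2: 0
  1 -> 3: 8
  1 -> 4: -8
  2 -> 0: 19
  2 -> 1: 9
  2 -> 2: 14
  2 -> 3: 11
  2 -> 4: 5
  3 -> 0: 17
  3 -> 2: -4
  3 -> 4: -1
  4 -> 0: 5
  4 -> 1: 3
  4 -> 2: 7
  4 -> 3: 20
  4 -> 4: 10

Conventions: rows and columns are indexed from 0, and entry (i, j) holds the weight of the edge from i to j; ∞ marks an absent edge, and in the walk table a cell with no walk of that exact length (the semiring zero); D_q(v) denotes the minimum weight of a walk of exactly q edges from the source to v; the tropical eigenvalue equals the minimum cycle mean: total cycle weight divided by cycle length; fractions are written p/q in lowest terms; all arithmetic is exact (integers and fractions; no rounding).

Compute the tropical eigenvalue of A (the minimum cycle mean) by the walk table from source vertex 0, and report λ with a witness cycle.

q=0: [0, ∞, ∞, ∞, ∞]
q=1: [3, -3, -1, 13, 2]
q=2: [6, 0, -3, 5, -11]
q=3: [-6, -8, -4, 8, -8]
q=4: [-3, -9, -8, 0, -16]
q=5: [-11, -13, -9, -1, -17]
Optimal cycle mean attained by: cycle 1->4->1, total (-8) + 3, length 2.
Answer: λ = -5/2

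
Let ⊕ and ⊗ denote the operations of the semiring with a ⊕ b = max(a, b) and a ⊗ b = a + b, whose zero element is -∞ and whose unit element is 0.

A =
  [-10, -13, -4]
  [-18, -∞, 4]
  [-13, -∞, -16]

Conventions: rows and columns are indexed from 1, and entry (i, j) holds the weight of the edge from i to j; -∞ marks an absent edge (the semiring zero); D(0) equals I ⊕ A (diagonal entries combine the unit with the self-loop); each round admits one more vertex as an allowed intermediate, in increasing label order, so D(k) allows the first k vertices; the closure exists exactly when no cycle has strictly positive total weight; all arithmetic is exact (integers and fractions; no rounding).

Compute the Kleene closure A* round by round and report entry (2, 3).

D(0):
  [0, -13, -4]
  [-18, 0, 4]
  [-13, -∞, 0]
D(1):
  [0, -13, -4]
  [-18, 0, 4]
  [-13, -26, 0]
D(2):
  [0, -13, -4]
  [-18, 0, 4]
  [-13, -26, 0]
D(3):
  [0, -13, -4]
  [-9, 0, 4]
  [-13, -26, 0]
Answer: A*[2][3] = 4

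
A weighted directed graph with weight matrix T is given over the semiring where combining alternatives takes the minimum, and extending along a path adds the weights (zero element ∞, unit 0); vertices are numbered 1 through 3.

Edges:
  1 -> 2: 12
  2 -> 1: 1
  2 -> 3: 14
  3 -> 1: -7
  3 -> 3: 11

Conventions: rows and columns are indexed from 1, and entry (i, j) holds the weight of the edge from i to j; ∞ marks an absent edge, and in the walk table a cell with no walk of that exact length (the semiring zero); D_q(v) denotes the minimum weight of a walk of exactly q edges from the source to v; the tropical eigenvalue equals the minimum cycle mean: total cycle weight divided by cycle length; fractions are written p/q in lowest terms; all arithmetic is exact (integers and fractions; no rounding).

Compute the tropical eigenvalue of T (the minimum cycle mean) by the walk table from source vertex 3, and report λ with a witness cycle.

q=0: [∞, ∞, 0]
q=1: [-7, ∞, 11]
q=2: [4, 5, 22]
q=3: [6, 16, 19]
Optimal cycle mean attained by: cycle 1->2->3->1, total 12 + 14 + (-7), length 3.
Answer: λ = 19/3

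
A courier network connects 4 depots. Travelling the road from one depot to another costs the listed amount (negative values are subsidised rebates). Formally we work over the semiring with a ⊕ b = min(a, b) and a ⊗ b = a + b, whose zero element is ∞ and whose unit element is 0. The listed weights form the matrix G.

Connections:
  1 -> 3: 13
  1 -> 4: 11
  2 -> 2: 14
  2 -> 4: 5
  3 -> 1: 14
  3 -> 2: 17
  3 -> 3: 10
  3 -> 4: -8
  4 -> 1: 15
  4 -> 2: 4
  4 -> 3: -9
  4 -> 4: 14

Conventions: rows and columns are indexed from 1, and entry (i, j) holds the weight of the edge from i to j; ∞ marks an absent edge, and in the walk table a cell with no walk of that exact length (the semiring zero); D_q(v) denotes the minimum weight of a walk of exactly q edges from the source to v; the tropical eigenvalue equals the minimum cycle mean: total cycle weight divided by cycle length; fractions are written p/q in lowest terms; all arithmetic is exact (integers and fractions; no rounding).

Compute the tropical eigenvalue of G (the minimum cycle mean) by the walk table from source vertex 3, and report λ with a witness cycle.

q=0: [∞, ∞, 0, ∞]
q=1: [14, 17, 10, -8]
q=2: [7, -4, -17, 2]
q=3: [-3, 0, -7, -25]
q=4: [-10, -21, -34, -15]
Optimal cycle mean attained by: cycle 3->4->3, total (-8) + (-9), length 2.
Answer: λ = -17/2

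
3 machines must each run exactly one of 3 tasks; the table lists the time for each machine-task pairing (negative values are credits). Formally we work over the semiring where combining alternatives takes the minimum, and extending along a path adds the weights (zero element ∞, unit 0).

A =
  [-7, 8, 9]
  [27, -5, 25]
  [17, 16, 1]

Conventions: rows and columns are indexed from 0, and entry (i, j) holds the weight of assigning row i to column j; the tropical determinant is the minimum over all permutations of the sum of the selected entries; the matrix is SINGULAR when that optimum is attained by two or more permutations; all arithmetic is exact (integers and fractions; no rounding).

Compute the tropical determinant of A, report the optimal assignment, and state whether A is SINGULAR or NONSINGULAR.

σ = (0, 1, 2): (-7) + (-5) + 1 = -11
σ = (0, 2, 1): (-7) + 25 + 16 = 34
σ = (1, 0, 2): 8 + 27 + 1 = 36
σ = (1, 2, 0): 8 + 25 + 17 = 50
σ = (2, 0, 1): 9 + 27 + 16 = 52
σ = (2, 1, 0): 9 + (-5) + 17 = 21
Optimal value attained by: σ = (0, 1, 2).
Answer: det⊕(A) = -11; verdict: NONSINGULAR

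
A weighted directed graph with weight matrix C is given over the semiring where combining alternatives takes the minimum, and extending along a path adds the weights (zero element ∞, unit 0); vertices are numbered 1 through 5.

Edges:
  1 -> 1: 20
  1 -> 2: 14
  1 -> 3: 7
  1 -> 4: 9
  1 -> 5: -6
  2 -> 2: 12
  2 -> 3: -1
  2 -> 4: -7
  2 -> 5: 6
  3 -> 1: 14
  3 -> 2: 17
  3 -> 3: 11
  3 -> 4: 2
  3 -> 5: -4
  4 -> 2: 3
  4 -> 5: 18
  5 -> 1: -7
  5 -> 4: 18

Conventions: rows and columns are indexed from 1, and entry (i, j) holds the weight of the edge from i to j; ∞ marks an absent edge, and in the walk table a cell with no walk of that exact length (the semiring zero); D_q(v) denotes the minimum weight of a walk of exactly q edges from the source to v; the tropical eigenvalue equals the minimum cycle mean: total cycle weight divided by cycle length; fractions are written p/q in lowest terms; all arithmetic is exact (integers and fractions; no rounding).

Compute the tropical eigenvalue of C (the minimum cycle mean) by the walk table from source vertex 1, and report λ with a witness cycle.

q=0: [0, ∞, ∞, ∞, ∞]
q=1: [20, 14, 7, 9, -6]
q=2: [-13, 12, 13, 7, 3]
q=3: [-4, 1, -6, -4, -19]
q=4: [-26, -1, 0, -6, -10]
q=5: [-17, -12, -19, -17, -32]
Optimal cycle mean attained by: cycle 1->5->1, total (-6) + (-7), length 2.
Answer: λ = -13/2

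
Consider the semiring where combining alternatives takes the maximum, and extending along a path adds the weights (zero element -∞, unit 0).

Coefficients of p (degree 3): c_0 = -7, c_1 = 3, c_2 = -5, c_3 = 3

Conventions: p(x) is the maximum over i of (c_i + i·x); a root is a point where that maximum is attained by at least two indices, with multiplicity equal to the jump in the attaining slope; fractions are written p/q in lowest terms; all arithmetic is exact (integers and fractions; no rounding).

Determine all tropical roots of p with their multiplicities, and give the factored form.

hull edge (i=0, c=-7) to (i=1, c=3): slope 10, span 1
hull edge (i=1, c=3) to (i=3, c=3): slope 0, span 2
Factored form: p(x) = 3 ⊗ (x ⊕ (-10)) ⊗ (x ⊕ 0) ⊗ (x ⊕ 0)
Answer: roots = -10 (mult 1), 0 (mult 2)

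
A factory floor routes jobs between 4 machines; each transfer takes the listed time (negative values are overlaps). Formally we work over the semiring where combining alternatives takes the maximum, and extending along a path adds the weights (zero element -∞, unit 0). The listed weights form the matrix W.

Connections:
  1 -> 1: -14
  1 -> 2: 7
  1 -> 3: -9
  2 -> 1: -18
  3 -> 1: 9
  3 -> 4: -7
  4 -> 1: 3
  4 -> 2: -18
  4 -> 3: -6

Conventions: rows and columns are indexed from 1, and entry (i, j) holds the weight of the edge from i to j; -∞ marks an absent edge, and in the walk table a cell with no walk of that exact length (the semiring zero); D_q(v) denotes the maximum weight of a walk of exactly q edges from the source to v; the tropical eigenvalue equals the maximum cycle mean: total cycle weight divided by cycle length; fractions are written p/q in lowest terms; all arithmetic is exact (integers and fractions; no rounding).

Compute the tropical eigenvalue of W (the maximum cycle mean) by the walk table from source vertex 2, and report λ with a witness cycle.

q=0: [-∞, 0, -∞, -∞]
q=1: [-18, -∞, -∞, -∞]
q=2: [-32, -11, -27, -∞]
q=3: [-18, -25, -41, -34]
q=4: [-31, -11, -27, -48]
Optimal cycle mean attained by: cycle 1->3->1, total (-9) + 9, length 2.
Answer: λ = 0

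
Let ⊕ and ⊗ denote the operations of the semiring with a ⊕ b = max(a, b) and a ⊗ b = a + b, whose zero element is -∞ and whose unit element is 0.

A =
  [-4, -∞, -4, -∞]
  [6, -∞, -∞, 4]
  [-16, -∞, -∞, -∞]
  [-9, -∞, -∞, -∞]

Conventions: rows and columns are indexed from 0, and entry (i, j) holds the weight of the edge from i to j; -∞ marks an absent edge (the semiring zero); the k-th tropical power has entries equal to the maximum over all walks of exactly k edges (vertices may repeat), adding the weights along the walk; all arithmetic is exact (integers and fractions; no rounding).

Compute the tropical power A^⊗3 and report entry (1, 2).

A^⊗2:
  [-8, -∞, -8, -∞]
  [2, -∞, 2, -∞]
  [-20, -∞, -20, -∞]
  [-13, -∞, -13, -∞]
A^⊗3:
  [-12, -∞, -12, -∞]
  [-2, -∞, -2, -∞]
  [-24, -∞, -24, -∞]
  [-17, -∞, -17, -∞]
Key observation: the optimum is the walk 1->0->0->2, with weight 6 + (-4) + (-4) = -2.
Optimal value attained by: walk 1->0->0->2.
Answer: (A^⊗3)[1][2] = -2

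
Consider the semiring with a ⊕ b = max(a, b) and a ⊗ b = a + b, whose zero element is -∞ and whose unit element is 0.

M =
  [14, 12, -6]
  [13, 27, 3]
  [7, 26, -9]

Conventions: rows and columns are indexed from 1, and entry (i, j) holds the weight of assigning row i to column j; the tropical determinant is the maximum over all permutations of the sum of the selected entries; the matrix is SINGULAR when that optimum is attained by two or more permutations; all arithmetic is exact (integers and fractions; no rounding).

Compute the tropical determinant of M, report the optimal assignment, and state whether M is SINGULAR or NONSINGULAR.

σ = (1, 2, 3): 14 + 27 + (-9) = 32
σ = (1, 3, 2): 14 + 3 + 26 = 43
σ = (2, 1, 3): 12 + 13 + (-9) = 16
σ = (2, 3, 1): 12 + 3 + 7 = 22
σ = (3, 1, 2): (-6) + 13 + 26 = 33
σ = (3, 2, 1): (-6) + 27 + 7 = 28
Optimal value attained by: σ = (1, 3, 2).
Answer: det⊕(M) = 43; verdict: NONSINGULAR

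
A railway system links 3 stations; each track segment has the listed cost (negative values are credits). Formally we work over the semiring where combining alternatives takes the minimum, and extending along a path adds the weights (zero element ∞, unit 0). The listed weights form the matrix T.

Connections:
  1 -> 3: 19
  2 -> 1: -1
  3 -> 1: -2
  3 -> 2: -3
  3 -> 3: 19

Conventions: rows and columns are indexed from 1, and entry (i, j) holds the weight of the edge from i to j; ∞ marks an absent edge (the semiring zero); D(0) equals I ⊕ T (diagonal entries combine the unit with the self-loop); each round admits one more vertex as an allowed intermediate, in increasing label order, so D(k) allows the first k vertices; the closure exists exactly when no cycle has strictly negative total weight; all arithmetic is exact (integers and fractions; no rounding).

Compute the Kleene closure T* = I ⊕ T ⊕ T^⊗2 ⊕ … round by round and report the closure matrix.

D(0):
  [0, ∞, 19]
  [-1, 0, ∞]
  [-2, -3, 0]
D(1):
  [0, ∞, 19]
  [-1, 0, 18]
  [-2, -3, 0]
D(2):
  [0, ∞, 19]
  [-1, 0, 18]
  [-4, -3, 0]
D(3):
  [0, 16, 19]
  [-1, 0, 18]
  [-4, -3, 0]
Answer: T* = [[0, 16, 19], [-1, 0, 18], [-4, -3, 0]]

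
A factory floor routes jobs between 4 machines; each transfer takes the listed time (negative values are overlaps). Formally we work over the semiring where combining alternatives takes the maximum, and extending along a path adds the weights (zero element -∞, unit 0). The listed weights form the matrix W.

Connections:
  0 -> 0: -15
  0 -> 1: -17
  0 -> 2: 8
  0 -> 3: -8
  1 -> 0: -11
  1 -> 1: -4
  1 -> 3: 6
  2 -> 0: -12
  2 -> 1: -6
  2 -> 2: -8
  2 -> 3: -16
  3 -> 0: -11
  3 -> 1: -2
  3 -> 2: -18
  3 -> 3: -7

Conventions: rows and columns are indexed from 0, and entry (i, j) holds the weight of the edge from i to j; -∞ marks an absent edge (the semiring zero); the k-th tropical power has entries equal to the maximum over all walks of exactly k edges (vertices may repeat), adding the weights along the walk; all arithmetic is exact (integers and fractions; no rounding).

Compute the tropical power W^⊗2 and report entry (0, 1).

W^⊗2:
  [-4, 2, 0, -8]
  [-5, 4, -3, 2]
  [-17, -10, -4, 0]
  [-13, -6, -3, 4]
Key observation: the optimum is the walk 0->2->1, with weight 8 + (-6) = 2.
Optimal value attained by: walk 0->2->1.
Answer: (W^⊗2)[0][1] = 2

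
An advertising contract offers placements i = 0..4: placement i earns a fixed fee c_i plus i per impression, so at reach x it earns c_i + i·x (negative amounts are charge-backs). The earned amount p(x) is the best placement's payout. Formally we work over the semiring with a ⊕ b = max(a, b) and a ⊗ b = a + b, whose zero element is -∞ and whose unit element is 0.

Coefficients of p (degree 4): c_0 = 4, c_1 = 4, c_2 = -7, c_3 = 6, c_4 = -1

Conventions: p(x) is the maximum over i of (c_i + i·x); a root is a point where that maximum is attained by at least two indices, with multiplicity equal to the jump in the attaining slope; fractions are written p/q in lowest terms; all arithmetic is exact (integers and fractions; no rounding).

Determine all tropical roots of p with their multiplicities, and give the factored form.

hull edge (i=0, c=4) to (i=3, c=6): slope 2/3, span 3
hull edge (i=3, c=6) to (i=4, c=-1): slope -7, span 1
Factored form: p(x) = -1 ⊗ (x ⊕ (-2/3)) ⊗ (x ⊕ (-2/3)) ⊗ (x ⊕ (-2/3)) ⊗ (x ⊕ 7)
Answer: roots = -2/3 (mult 3), 7 (mult 1)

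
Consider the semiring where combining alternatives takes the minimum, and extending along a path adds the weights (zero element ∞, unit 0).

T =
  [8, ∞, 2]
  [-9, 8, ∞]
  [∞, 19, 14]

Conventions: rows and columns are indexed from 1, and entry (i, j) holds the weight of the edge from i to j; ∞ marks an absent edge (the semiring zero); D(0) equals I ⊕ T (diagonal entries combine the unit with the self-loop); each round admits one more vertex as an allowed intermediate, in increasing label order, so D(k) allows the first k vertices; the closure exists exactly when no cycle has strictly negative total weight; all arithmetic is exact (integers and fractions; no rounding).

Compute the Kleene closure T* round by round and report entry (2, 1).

D(0):
  [0, ∞, 2]
  [-9, 0, ∞]
  [∞, 19, 0]
D(1):
  [0, ∞, 2]
  [-9, 0, -7]
  [∞, 19, 0]
D(2):
  [0, ∞, 2]
  [-9, 0, -7]
  [10, 19, 0]
D(3):
  [0, 21, 2]
  [-9, 0, -7]
  [10, 19, 0]
Answer: T*[2][1] = -9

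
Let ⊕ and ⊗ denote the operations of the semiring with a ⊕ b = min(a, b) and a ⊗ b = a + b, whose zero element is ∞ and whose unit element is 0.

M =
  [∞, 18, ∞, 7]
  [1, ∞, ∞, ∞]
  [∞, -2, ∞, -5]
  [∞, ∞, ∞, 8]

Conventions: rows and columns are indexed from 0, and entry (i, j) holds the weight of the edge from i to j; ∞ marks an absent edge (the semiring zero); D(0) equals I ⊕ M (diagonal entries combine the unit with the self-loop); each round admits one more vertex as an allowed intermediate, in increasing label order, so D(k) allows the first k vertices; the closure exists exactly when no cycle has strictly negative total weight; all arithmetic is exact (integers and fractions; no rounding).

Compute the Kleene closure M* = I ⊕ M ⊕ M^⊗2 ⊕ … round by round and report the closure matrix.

D(0):
  [0, 18, ∞, 7]
  [1, 0, ∞, ∞]
  [∞, -2, 0, -5]
  [∞, ∞, ∞, 0]
D(1):
  [0, 18, ∞, 7]
  [1, 0, ∞, 8]
  [∞, -2, 0, -5]
  [∞, ∞, ∞, 0]
D(2):
  [0, 18, ∞, 7]
  [1, 0, ∞, 8]
  [-1, -2, 0, -5]
  [∞, ∞, ∞, 0]
D(3):
  [0, 18, ∞, 7]
  [1, 0, ∞, 8]
  [-1, -2, 0, -5]
  [∞, ∞, ∞, 0]
D(4):
  [0, 18, ∞, 7]
  [1, 0, ∞, 8]
  [-1, -2, 0, -5]
  [∞, ∞, ∞, 0]
Answer: M* = [[0, 18, ∞, 7], [1, 0, ∞, 8], [-1, -2, 0, -5], [∞, ∞, ∞, 0]]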